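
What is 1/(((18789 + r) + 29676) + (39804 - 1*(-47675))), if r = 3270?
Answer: 1/139214 ≈ 7.1832e-6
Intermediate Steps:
1/(((18789 + r) + 29676) + (39804 - 1*(-47675))) = 1/(((18789 + 3270) + 29676) + (39804 - 1*(-47675))) = 1/((22059 + 29676) + (39804 + 47675)) = 1/(51735 + 87479) = 1/139214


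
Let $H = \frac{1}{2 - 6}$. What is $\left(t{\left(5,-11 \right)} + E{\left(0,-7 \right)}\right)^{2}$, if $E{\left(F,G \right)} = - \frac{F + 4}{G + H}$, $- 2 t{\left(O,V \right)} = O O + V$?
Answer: $\frac{34969}{841} \approx 41.58$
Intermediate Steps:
$H = - \frac{1}{4}$ ($H = \frac{1}{-4} = - \frac{1}{4} \approx -0.25$)
$t{\left(O,V \right)} = - \frac{V}{2} - \frac{O^{2}}{2}$ ($t{\left(O,V \right)} = - \frac{O O + V}{2} = - \frac{O^{2} + V}{2} = - \frac{V + O^{2}}{2} = - \frac{V}{2} - \frac{O^{2}}{2}$)
$E{\left(F,G \right)} = - \frac{4 + F}{- \frac{1}{4} + G}$ ($E{\left(F,G \right)} = - \frac{F + 4}{G - \frac{1}{4}} = - \frac{4 + F}{- \frac{1}{4} + G}$)
$\left(t{\left(5,-11 \right)} + E{\left(0,-7 \right)}\right)^{2} = \left(\left(\left(- \frac{1}{2}\right) \left(-11\right) - \frac{5^{2}}{2}\right) + \frac{4 \left(-4 - 0\right)}{-1 + 4 \left(-7\right)}\right)^{2} = \left(\left(\frac{11}{2} - \frac{25}{2}\right) + \frac{4 \left(-4 + 0\right)}{-1 - 28}\right)^{2} = \left(\left(\frac{11}{2} - \frac{25}{2}\right) + 4 \frac{1}{-29} \left(-4\right)\right)^{2} = \left(-7 + 4 \left(- \frac{1}{29}\right) \left(-4\right)\right)^{2} = \left(-7 + \frac{16}{29}\right)^{2} = \left(- \frac{187}{29}\right)^{2} = \frac{34969}{841}$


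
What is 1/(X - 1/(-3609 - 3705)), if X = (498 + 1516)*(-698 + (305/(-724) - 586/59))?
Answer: -39053103/55714089980747 ≈ -7.0096e-7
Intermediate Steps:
X = -30469833189/21358 (X = 2014*(-698 + (305*(-1/724) - 586*1/59)) = 2014*(-698 + (-305/724 - 586/59)) = 2014*(-698 - 442259/42716) = 2014*(-30258027/42716) = -30469833189/21358 ≈ -1.4266e+6)
1/(X - 1/(-3609 - 3705)) = 1/(-30469833189/21358 - 1/(-3609 - 3705)) = 1/(-30469833189/21358 - 1/(-7314)) = 1/(-30469833189/21358 - 1*(-1/7314)) = 1/(-30469833189/21358 + 1/7314) = 1/(-55714089980747/39053103) = -39053103/55714089980747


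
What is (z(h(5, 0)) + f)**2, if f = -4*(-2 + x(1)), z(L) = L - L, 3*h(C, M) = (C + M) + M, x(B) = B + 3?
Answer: 64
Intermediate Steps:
x(B) = 3 + B
h(C, M) = C/3 + 2*M/3 (h(C, M) = ((C + M) + M)/3 = (C + 2*M)/3 = C/3 + 2*M/3)
z(L) = 0
f = -8 (f = -4*(-2 + (3 + 1)) = -4*(-2 + 4) = -4*2 = -8)
(z(h(5, 0)) + f)**2 = (0 - 8)**2 = (-8)**2 = 64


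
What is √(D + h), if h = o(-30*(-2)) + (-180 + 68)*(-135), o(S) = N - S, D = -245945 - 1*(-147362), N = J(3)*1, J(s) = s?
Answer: 24*I*√145 ≈ 289.0*I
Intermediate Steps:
N = 3 (N = 3*1 = 3)
D = -98583 (D = -245945 + 147362 = -98583)
o(S) = 3 - S
h = 15063 (h = (3 - (-30)*(-2)) + (-180 + 68)*(-135) = (3 - 1*60) - 112*(-135) = (3 - 60) + 15120 = -57 + 15120 = 15063)
√(D + h) = √(-98583 + 15063) = √(-83520) = 24*I*√145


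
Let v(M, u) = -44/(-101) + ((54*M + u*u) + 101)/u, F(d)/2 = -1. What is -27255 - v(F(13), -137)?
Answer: -375238501/13837 ≈ -27119.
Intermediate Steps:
F(d) = -2 (F(d) = 2*(-1) = -2)
v(M, u) = 44/101 + (101 + u² + 54*M)/u (v(M, u) = -44*(-1/101) + ((54*M + u²) + 101)/u = 44/101 + ((u² + 54*M) + 101)/u = 44/101 + (101 + u² + 54*M)/u)
-27255 - v(F(13), -137) = -27255 - (44/101 - 137 + 101/(-137) + 54*(-2)/(-137)) = -27255 - (44/101 - 137 + 101*(-1/137) + 54*(-2)*(-1/137)) = -27255 - (44/101 - 137 - 101/137 + 108/137) = -27255 - 1*(-1888934/13837) = -27255 + 1888934/13837 = -375238501/13837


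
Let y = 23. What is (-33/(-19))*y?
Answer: 759/19 ≈ 39.947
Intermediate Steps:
(-33/(-19))*y = (-33/(-19))*23 = -1/19*(-33)*23 = (33/19)*23 = 759/19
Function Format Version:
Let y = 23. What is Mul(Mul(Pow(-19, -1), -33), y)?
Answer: Rational(759, 19) ≈ 39.947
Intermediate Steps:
Mul(Mul(Pow(-19, -1), -33), y) = Mul(Mul(Pow(-19, -1), -33), 23) = Mul(Mul(Rational(-1, 19), -33), 23) = Mul(Rational(33, 19), 23) = Rational(759, 19)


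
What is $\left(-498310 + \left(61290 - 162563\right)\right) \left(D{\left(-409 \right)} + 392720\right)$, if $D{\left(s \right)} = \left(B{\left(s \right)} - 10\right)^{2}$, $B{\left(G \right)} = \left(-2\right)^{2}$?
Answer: $-235489820748$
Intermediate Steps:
$B{\left(G \right)} = 4$
$D{\left(s \right)} = 36$ ($D{\left(s \right)} = \left(4 - 10\right)^{2} = \left(-6\right)^{2} = 36$)
$\left(-498310 + \left(61290 - 162563\right)\right) \left(D{\left(-409 \right)} + 392720\right) = \left(-498310 + \left(61290 - 162563\right)\right) \left(36 + 392720\right) = \left(-498310 + \left(61290 - 162563\right)\right) 392756 = \left(-498310 - 101273\right) 392756 = \left(-599583\right) 392756 = -235489820748$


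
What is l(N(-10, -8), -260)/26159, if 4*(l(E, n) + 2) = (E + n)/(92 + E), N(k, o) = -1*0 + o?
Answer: -235/2197356 ≈ -0.00010695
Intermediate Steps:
N(k, o) = o (N(k, o) = 0 + o = o)
l(E, n) = -2 + (E + n)/(4*(92 + E)) (l(E, n) = -2 + ((E + n)/(92 + E))/4 = -2 + (E + n)/(4*(92 + E)))
l(N(-10, -8), -260)/26159 = ((-736 - 260 - 7*(-8))/(4*(92 - 8)))/26159 = ((¼)*(-736 - 260 + 56)/84)*(1/26159) = ((¼)*(1/84)*(-940))*(1/26159) = -235/84*1/26159 = -235/2197356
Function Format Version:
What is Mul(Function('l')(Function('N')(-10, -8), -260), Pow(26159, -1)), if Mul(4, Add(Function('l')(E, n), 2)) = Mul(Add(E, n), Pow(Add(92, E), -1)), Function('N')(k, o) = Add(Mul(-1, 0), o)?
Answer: Rational(-235, 2197356) ≈ -0.00010695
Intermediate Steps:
Function('N')(k, o) = o (Function('N')(k, o) = Add(0, o) = o)
Function('l')(E, n) = Add(-2, Mul(Rational(1, 4), Pow(Add(92, E), -1), Add(E, n))) (Function('l')(E, n) = Add(-2, Mul(Rational(1, 4), Mul(Add(E, n), Pow(Add(92, E), -1)))) = Add(-2, Mul(Rational(1, 4), Mul(Pow(Add(92, E), -1), Add(E, n)))) = Add(-2, Mul(Rational(1, 4), Pow(Add(92, E), -1), Add(E, n))))
Mul(Function('l')(Function('N')(-10, -8), -260), Pow(26159, -1)) = Mul(Mul(Rational(1, 4), Pow(Add(92, -8), -1), Add(-736, -260, Mul(-7, -8))), Pow(26159, -1)) = Mul(Mul(Rational(1, 4), Pow(84, -1), Add(-736, -260, 56)), Rational(1, 26159)) = Mul(Mul(Rational(1, 4), Rational(1, 84), -940), Rational(1, 26159)) = Mul(Rational(-235, 84), Rational(1, 26159)) = Rational(-235, 2197356)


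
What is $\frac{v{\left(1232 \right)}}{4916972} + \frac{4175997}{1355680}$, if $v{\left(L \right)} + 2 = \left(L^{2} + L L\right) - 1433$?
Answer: $\frac{6161670550231}{1666460150240} \approx 3.6975$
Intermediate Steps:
$v{\left(L \right)} = -1435 + 2 L^{2}$ ($v{\left(L \right)} = -2 - \left(1433 - L^{2} - L L\right) = -2 + \left(\left(L^{2} + L^{2}\right) - 1433\right) = -2 + \left(2 L^{2} - 1433\right) = -2 + \left(-1433 + 2 L^{2}\right) = -1435 + 2 L^{2}$)
$\frac{v{\left(1232 \right)}}{4916972} + \frac{4175997}{1355680} = \frac{-1435 + 2 \cdot 1232^{2}}{4916972} + \frac{4175997}{1355680} = \left(-1435 + 2 \cdot 1517824\right) \frac{1}{4916972} + 4175997 \cdot \frac{1}{1355680} = \left(-1435 + 3035648\right) \frac{1}{4916972} + \frac{4175997}{1355680} = 3034213 \cdot \frac{1}{4916972} + \frac{4175997}{1355680} = \frac{3034213}{4916972} + \frac{4175997}{1355680} = \frac{6161670550231}{1666460150240}$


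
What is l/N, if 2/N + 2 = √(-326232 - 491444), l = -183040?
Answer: 183040 - 183040*I*√204419 ≈ 1.8304e+5 - 8.2757e+7*I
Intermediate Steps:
N = 2/(-2 + 2*I*√204419) (N = 2/(-2 + √(-326232 - 491444)) = 2/(-2 + √(-817676)) = 2/(-2 + 2*I*√204419) ≈ -4.8919e-6 - 0.0022118*I)
l/N = -183040*I*(I + √204419)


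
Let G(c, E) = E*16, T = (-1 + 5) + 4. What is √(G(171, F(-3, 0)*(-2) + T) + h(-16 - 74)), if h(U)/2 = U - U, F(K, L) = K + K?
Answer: 8*√5 ≈ 17.889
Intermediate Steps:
F(K, L) = 2*K
T = 8 (T = 4 + 4 = 8)
h(U) = 0 (h(U) = 2*(U - U) = 2*0 = 0)
G(c, E) = 16*E
√(G(171, F(-3, 0)*(-2) + T) + h(-16 - 74)) = √(16*((2*(-3))*(-2) + 8) + 0) = √(16*(-6*(-2) + 8) + 0) = √(16*(12 + 8) + 0) = √(16*20 + 0) = √(320 + 0) = √320 = 8*√5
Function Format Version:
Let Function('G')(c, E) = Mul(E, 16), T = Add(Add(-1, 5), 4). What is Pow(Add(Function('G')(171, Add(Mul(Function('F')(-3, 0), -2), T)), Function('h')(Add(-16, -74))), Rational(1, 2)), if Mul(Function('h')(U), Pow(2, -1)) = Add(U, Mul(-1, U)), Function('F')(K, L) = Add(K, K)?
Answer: Mul(8, Pow(5, Rational(1, 2))) ≈ 17.889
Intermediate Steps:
Function('F')(K, L) = Mul(2, K)
T = 8 (T = Add(4, 4) = 8)
Function('h')(U) = 0 (Function('h')(U) = Mul(2, Add(U, Mul(-1, U))) = Mul(2, 0) = 0)
Function('G')(c, E) = Mul(16, E)
Pow(Add(Function('G')(171, Add(Mul(Function('F')(-3, 0), -2), T)), Function('h')(Add(-16, -74))), Rational(1, 2)) = Pow(Add(Mul(16, Add(Mul(Mul(2, -3), -2), 8)), 0), Rational(1, 2)) = Pow(Add(Mul(16, Add(Mul(-6, -2), 8)), 0), Rational(1, 2)) = Pow(Add(Mul(16, Add(12, 8)), 0), Rational(1, 2)) = Pow(Add(Mul(16, 20), 0), Rational(1, 2)) = Pow(Add(320, 0), Rational(1, 2)) = Pow(320, Rational(1, 2)) = Mul(8, Pow(5, Rational(1, 2)))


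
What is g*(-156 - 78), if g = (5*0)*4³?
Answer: 0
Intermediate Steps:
g = 0 (g = 0*64 = 0)
g*(-156 - 78) = 0*(-156 - 78) = 0*(-234) = 0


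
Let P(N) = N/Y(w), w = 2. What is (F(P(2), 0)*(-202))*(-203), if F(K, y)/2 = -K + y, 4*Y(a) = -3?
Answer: 656096/3 ≈ 2.1870e+5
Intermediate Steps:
Y(a) = -¾ (Y(a) = (¼)*(-3) = -¾)
P(N) = -4*N/3 (P(N) = N/(-¾) = N*(-4/3) = -4*N/3)
F(K, y) = -2*K + 2*y (F(K, y) = 2*(-K + y) = 2*(y - K) = -2*K + 2*y)
(F(P(2), 0)*(-202))*(-203) = ((-(-8)*2/3 + 2*0)*(-202))*(-203) = ((-2*(-8/3) + 0)*(-202))*(-203) = ((16/3 + 0)*(-202))*(-203) = ((16/3)*(-202))*(-203) = -3232/3*(-203) = 656096/3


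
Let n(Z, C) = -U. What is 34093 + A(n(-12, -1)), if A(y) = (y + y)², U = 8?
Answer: 34349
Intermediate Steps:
n(Z, C) = -8 (n(Z, C) = -1*8 = -8)
A(y) = 4*y² (A(y) = (2*y)² = 4*y²)
34093 + A(n(-12, -1)) = 34093 + 4*(-8)² = 34093 + 4*64 = 34093 + 256 = 34349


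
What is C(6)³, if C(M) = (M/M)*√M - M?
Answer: -324 + 114*√6 ≈ -44.758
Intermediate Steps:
C(M) = √M - M (C(M) = 1*√M - M = √M - M)
C(6)³ = (√6 - 1*6)³ = (√6 - 6)³ = (-6 + √6)³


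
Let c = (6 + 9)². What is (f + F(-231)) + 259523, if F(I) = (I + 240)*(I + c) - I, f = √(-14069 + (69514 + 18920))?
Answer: 259700 + √74365 ≈ 2.5997e+5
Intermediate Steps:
c = 225 (c = 15² = 225)
f = √74365 (f = √(-14069 + 88434) = √74365 ≈ 272.70)
F(I) = -I + (225 + I)*(240 + I) (F(I) = (I + 240)*(I + 225) - I = (240 + I)*(225 + I) - I = (225 + I)*(240 + I) - I = -I + (225 + I)*(240 + I))
(f + F(-231)) + 259523 = (√74365 + (54000 + (-231)² + 464*(-231))) + 259523 = (√74365 + (54000 + 53361 - 107184)) + 259523 = (√74365 + 177) + 259523 = (177 + √74365) + 259523 = 259700 + √74365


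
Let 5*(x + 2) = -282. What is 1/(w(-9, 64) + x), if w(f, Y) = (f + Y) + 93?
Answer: 5/448 ≈ 0.011161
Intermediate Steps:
w(f, Y) = 93 + Y + f (w(f, Y) = (Y + f) + 93 = 93 + Y + f)
x = -292/5 (x = -2 + (1/5)*(-282) = -2 - 282/5 = -292/5 ≈ -58.400)
1/(w(-9, 64) + x) = 1/((93 + 64 - 9) - 292/5) = 1/(148 - 292/5) = 1/(448/5) = 5/448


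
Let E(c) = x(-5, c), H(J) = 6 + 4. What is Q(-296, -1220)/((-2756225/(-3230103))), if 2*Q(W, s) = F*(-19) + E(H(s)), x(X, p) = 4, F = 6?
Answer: -866613/13445 ≈ -64.456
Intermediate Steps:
H(J) = 10
E(c) = 4
Q(W, s) = -55 (Q(W, s) = (6*(-19) + 4)/2 = (-114 + 4)/2 = (½)*(-110) = -55)
Q(-296, -1220)/((-2756225/(-3230103))) = -55/((-2756225/(-3230103))) = -55/((-2756225*(-1/3230103))) = -55/67225/78783 = -55*78783/67225 = -866613/13445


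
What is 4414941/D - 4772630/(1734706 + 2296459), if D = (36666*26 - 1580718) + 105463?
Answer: -4057675473167/420804445787 ≈ -9.6427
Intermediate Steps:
D = -521939 (D = (953316 - 1580718) + 105463 = -627402 + 105463 = -521939)
4414941/D - 4772630/(1734706 + 2296459) = 4414941/(-521939) - 4772630/(1734706 + 2296459) = 4414941*(-1/521939) - 4772630/4031165 = -4414941/521939 - 4772630*1/4031165 = -4414941/521939 - 954526/806233 = -4057675473167/420804445787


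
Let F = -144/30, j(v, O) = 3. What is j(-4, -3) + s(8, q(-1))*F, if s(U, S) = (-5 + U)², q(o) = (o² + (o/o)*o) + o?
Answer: -201/5 ≈ -40.200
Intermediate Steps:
F = -24/5 (F = -144*1/30 = -24/5 ≈ -4.8000)
q(o) = o² + 2*o (q(o) = (o² + 1*o) + o = (o² + o) + o = (o + o²) + o = o² + 2*o)
j(-4, -3) + s(8, q(-1))*F = 3 + (-5 + 8)²*(-24/5) = 3 + 3²*(-24/5) = 3 + 9*(-24/5) = 3 - 216/5 = -201/5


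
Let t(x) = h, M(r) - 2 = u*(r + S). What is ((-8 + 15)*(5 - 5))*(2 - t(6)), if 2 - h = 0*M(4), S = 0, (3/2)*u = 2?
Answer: 0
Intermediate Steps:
u = 4/3 (u = (⅔)*2 = 4/3 ≈ 1.3333)
M(r) = 2 + 4*r/3 (M(r) = 2 + 4*(r + 0)/3 = 2 + 4*r/3)
h = 2 (h = 2 - 0*(2 + (4/3)*4) = 2 - 0*(2 + 16/3) = 2 - 0*22/3 = 2 - 1*0 = 2 + 0 = 2)
t(x) = 2
((-8 + 15)*(5 - 5))*(2 - t(6)) = ((-8 + 15)*(5 - 5))*(2 - 1*2) = (7*0)*(2 - 2) = 0*0 = 0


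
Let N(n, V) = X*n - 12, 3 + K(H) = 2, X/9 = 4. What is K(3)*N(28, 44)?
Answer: -996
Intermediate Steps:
X = 36 (X = 9*4 = 36)
K(H) = -1 (K(H) = -3 + 2 = -1)
N(n, V) = -12 + 36*n (N(n, V) = 36*n - 12 = -12 + 36*n)
K(3)*N(28, 44) = -(-12 + 36*28) = -(-12 + 1008) = -1*996 = -996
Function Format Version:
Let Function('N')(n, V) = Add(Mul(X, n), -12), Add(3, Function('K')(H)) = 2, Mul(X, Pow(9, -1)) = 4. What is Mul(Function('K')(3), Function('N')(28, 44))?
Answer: -996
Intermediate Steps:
X = 36 (X = Mul(9, 4) = 36)
Function('K')(H) = -1 (Function('K')(H) = Add(-3, 2) = -1)
Function('N')(n, V) = Add(-12, Mul(36, n)) (Function('N')(n, V) = Add(Mul(36, n), -12) = Add(-12, Mul(36, n)))
Mul(Function('K')(3), Function('N')(28, 44)) = Mul(-1, Add(-12, Mul(36, 28))) = Mul(-1, Add(-12, 1008)) = Mul(-1, 996) = -996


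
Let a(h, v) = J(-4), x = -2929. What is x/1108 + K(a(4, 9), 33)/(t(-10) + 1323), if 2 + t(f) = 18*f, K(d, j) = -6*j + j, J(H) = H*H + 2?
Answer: -3524809/1264228 ≈ -2.7881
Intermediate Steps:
J(H) = 2 + H**2 (J(H) = H**2 + 2 = 2 + H**2)
a(h, v) = 18 (a(h, v) = 2 + (-4)**2 = 2 + 16 = 18)
K(d, j) = -5*j
t(f) = -2 + 18*f
x/1108 + K(a(4, 9), 33)/(t(-10) + 1323) = -2929/1108 + (-5*33)/((-2 + 18*(-10)) + 1323) = -2929*1/1108 - 165/((-2 - 180) + 1323) = -2929/1108 - 165/(-182 + 1323) = -2929/1108 - 165/1141 = -3524809/1264228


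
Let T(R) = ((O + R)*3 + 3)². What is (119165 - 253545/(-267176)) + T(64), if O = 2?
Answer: 42632459161/267176 ≈ 1.5957e+5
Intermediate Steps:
T(R) = (9 + 3*R)² (T(R) = ((2 + R)*3 + 3)² = ((6 + 3*R) + 3)² = (9 + 3*R)²)
(119165 - 253545/(-267176)) + T(64) = (119165 - 253545/(-267176)) + 9*(3 + 64)² = (119165 - 253545*(-1/267176)) + 9*67² = (119165 + 253545/267176) + 9*4489 = 31838281585/267176 + 40401 = 42632459161/267176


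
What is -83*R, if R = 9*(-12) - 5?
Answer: 9379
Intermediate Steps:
R = -113 (R = -108 - 5 = -113)
-83*R = -83*(-113) = 9379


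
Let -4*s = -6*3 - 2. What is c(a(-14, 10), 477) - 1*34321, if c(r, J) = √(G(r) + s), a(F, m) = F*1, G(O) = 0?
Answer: -34321 + √5 ≈ -34319.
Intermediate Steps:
s = 5 (s = -(-6*3 - 2)/4 = -(-18 - 2)/4 = -¼*(-20) = 5)
a(F, m) = F
c(r, J) = √5 (c(r, J) = √(0 + 5) = √5)
c(a(-14, 10), 477) - 1*34321 = √5 - 1*34321 = √5 - 34321 = -34321 + √5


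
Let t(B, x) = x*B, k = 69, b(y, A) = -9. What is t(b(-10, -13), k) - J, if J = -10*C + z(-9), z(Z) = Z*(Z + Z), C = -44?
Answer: -1223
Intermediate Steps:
z(Z) = 2*Z**2 (z(Z) = Z*(2*Z) = 2*Z**2)
t(B, x) = B*x
J = 602 (J = -10*(-44) + 2*(-9)**2 = 440 + 2*81 = 440 + 162 = 602)
t(b(-10, -13), k) - J = -9*69 - 1*602 = -621 - 602 = -1223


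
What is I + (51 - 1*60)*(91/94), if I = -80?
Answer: -8339/94 ≈ -88.713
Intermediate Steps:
I + (51 - 1*60)*(91/94) = -80 + (51 - 1*60)*(91/94) = -80 + (51 - 60)*(91*(1/94)) = -80 - 9*91/94 = -80 - 819/94 = -8339/94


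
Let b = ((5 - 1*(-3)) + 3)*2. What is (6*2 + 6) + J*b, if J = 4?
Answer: 106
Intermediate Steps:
b = 22 (b = ((5 + 3) + 3)*2 = (8 + 3)*2 = 11*2 = 22)
(6*2 + 6) + J*b = (6*2 + 6) + 4*22 = (12 + 6) + 88 = 18 + 88 = 106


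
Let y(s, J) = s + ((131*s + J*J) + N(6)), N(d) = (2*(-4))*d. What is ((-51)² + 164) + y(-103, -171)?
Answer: 18362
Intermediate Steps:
N(d) = -8*d
y(s, J) = -48 + J² + 132*s (y(s, J) = s + ((131*s + J*J) - 8*6) = s + ((131*s + J²) - 48) = s + ((J² + 131*s) - 48) = s + (-48 + J² + 131*s) = -48 + J² + 132*s)
((-51)² + 164) + y(-103, -171) = ((-51)² + 164) + (-48 + (-171)² + 132*(-103)) = (2601 + 164) + (-48 + 29241 - 13596) = 2765 + 15597 = 18362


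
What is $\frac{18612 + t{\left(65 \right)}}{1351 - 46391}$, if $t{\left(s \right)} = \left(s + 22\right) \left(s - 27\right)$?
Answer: $- \frac{10959}{22520} \approx -0.48663$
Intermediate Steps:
$t{\left(s \right)} = \left(-27 + s\right) \left(22 + s\right)$ ($t{\left(s \right)} = \left(22 + s\right) \left(-27 + s\right) = \left(-27 + s\right) \left(22 + s\right)$)
$\frac{18612 + t{\left(65 \right)}}{1351 - 46391} = \frac{18612 - \left(919 - 4225\right)}{1351 - 46391} = \frac{18612 - -3306}{-45040} = \left(18612 + 3306\right) \left(- \frac{1}{45040}\right) = 21918 \left(- \frac{1}{45040}\right) = - \frac{10959}{22520}$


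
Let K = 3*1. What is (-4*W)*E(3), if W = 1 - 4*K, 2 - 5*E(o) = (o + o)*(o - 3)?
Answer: 88/5 ≈ 17.600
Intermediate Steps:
K = 3
E(o) = 2/5 - 2*o*(-3 + o)/5 (E(o) = 2/5 - (o + o)*(o - 3)/5 = 2/5 - 2*o*(-3 + o)/5)
W = -11 (W = 1 - 4*3 = 1 - 12 = -11)
(-4*W)*E(3) = (-4*(-11))*(2/5 - 2/5*3**2 + (6/5)*3) = 44*(2/5 - 2/5*9 + 18/5) = 44*(2/5 - 18/5 + 18/5) = 44*(2/5) = 88/5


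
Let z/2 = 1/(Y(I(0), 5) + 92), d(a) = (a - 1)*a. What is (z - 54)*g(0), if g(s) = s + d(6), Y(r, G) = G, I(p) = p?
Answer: -157080/97 ≈ -1619.4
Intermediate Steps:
d(a) = a*(-1 + a) (d(a) = (-1 + a)*a = a*(-1 + a))
z = 2/97 (z = 2/(5 + 92) = 2/97 ≈ 0.020619)
g(s) = 30 + s (g(s) = s + 6*(-1 + 6) = s + 6*5 = s + 30 = 30 + s)
(z - 54)*g(0) = (2/97 - 54)*(30 + 0) = -5236/97*30 = -157080/97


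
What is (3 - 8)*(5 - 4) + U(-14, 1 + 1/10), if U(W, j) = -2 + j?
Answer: -59/10 ≈ -5.9000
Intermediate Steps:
(3 - 8)*(5 - 4) + U(-14, 1 + 1/10) = (3 - 8)*(5 - 4) + (-2 + (1 + 1/10)) = -5*1 + (-2 + (1 + ⅒)) = -5 + (-2 + 11/10) = -5 - 9/10 = -59/10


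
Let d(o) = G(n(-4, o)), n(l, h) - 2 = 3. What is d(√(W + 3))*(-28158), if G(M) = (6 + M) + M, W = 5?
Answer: -450528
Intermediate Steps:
n(l, h) = 5 (n(l, h) = 2 + 3 = 5)
G(M) = 6 + 2*M
d(o) = 16 (d(o) = 6 + 2*5 = 6 + 10 = 16)
d(√(W + 3))*(-28158) = 16*(-28158) = -450528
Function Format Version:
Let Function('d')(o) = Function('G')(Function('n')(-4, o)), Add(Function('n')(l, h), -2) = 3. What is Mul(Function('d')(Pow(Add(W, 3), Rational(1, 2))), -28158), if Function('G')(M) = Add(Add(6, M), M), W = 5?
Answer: -450528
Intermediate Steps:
Function('n')(l, h) = 5 (Function('n')(l, h) = Add(2, 3) = 5)
Function('G')(M) = Add(6, Mul(2, M))
Function('d')(o) = 16 (Function('d')(o) = Add(6, Mul(2, 5)) = Add(6, 10) = 16)
Mul(Function('d')(Pow(Add(W, 3), Rational(1, 2))), -28158) = Mul(16, -28158) = -450528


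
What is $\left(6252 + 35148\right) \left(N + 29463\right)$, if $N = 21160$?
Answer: $2095792200$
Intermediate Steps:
$\left(6252 + 35148\right) \left(N + 29463\right) = \left(6252 + 35148\right) \left(21160 + 29463\right) = 41400 \cdot 50623 = 2095792200$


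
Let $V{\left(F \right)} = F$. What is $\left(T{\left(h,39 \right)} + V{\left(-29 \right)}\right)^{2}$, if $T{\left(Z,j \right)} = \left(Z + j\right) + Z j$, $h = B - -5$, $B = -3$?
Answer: $8100$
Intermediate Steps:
$h = 2$ ($h = -3 - -5 = -3 + 5 = 2$)
$T{\left(Z,j \right)} = Z + j + Z j$
$\left(T{\left(h,39 \right)} + V{\left(-29 \right)}\right)^{2} = \left(\left(2 + 39 + 2 \cdot 39\right) - 29\right)^{2} = \left(\left(2 + 39 + 78\right) - 29\right)^{2} = \left(119 - 29\right)^{2} = 90^{2} = 8100$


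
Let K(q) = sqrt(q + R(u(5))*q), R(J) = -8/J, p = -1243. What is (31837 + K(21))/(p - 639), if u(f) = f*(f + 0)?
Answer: -31837/1882 - sqrt(357)/9410 ≈ -16.919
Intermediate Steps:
u(f) = f**2 (u(f) = f*f = f**2)
K(q) = sqrt(17)*sqrt(q)/5 (K(q) = sqrt(q + (-8/(5**2))*q) = sqrt(q + (-8/25)*q) = sqrt(q + (-8*1/25)*q) = sqrt(q - 8*q/25) = sqrt(17*q/25) = sqrt(17)*sqrt(q)/5)
(31837 + K(21))/(p - 639) = (31837 + sqrt(17)*sqrt(21)/5)/(-1243 - 639) = (31837 + sqrt(357)/5)/(-1882) = (31837 + sqrt(357)/5)*(-1/1882) = -31837/1882 - sqrt(357)/9410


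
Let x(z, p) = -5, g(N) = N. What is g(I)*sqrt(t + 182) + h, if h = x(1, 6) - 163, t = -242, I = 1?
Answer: -168 + 2*I*sqrt(15) ≈ -168.0 + 7.746*I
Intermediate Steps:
h = -168 (h = -5 - 163 = -168)
g(I)*sqrt(t + 182) + h = 1*sqrt(-242 + 182) - 168 = 1*sqrt(-60) - 168 = 1*(2*I*sqrt(15)) - 168 = 2*I*sqrt(15) - 168 = -168 + 2*I*sqrt(15)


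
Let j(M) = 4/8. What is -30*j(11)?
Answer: -15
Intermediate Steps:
j(M) = ½ (j(M) = 4*(⅛) = ½)
-30*j(11) = -30*½ = -15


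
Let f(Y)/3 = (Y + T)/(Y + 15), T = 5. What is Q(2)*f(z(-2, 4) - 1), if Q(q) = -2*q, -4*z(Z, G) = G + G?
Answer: -2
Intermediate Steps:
z(Z, G) = -G/2 (z(Z, G) = -(G + G)/4 = -G/2)
f(Y) = 3*(5 + Y)/(15 + Y) (f(Y) = 3*((Y + 5)/(Y + 15)) = 3*((5 + Y)/(15 + Y)) = 3*(5 + Y)/(15 + Y))
Q(2)*f(z(-2, 4) - 1) = (-2*2)*(3*(5 + (-½*4 - 1))/(15 + (-½*4 - 1))) = -12*(5 + (-2 - 1))/(15 + (-2 - 1)) = -12*(5 - 3)/(15 - 3) = -12*2/12 = -4*½ = -2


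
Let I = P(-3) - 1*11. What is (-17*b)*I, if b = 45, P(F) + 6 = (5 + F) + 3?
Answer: 9180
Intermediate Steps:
P(F) = 2 + F (P(F) = -6 + ((5 + F) + 3) = -6 + (8 + F) = 2 + F)
I = -12 (I = (2 - 3) - 1*11 = -1 - 11 = -12)
(-17*b)*I = -17*45*(-12) = -765*(-12) = 9180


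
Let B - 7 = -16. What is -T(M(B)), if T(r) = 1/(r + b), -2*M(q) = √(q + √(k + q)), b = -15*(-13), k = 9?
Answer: -260/50703 - 2*I/50703 ≈ -0.0051279 - 3.9445e-5*I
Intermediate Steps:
B = -9 (B = 7 - 16 = -9)
b = 195
M(q) = -√(q + √(9 + q))/2
T(r) = 1/(195 + r) (T(r) = 1/(r + 195) = 1/(195 + r))
-T(M(B)) = -1/(195 - √(-9 + √(9 - 9))/2) = -1/(195 - √(-9 + √0)/2) = -1/(195 - √(-9 + 0)/2) = -1/(195 - 3*I/2) = -4*(195 + 3*I/2)/152109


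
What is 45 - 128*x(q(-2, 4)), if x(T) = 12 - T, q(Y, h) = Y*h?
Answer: -2515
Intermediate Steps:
45 - 128*x(q(-2, 4)) = 45 - 128*(12 - (-2)*4) = 45 - 128*(12 - 1*(-8)) = 45 - 128*(12 + 8) = 45 - 128*20 = 45 - 2560 = -2515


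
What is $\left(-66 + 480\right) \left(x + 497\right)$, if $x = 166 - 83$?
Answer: $240120$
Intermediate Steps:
$x = 83$ ($x = 166 - 83 = 83$)
$\left(-66 + 480\right) \left(x + 497\right) = \left(-66 + 480\right) \left(83 + 497\right) = 414 \cdot 580 = 240120$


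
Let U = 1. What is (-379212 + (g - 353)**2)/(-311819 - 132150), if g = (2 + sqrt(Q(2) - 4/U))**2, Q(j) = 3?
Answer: 256728/443969 + 2800*I/443969 ≈ 0.57826 + 0.0063067*I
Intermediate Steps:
g = (2 + I)**2 (g = (2 + sqrt(3 - 4/1))**2 = (2 + sqrt(3 - 4*1))**2 = (2 + sqrt(3 - 4))**2 = (2 + sqrt(-1))**2 = (2 + I)**2 ≈ 3.0 + 4.0*I)
(-379212 + (g - 353)**2)/(-311819 - 132150) = (-379212 + ((2 + I)**2 - 353)**2)/(-311819 - 132150) = (-379212 + (-353 + (2 + I)**2)**2)/(-443969) = (-379212 + (-353 + (2 + I)**2)**2)*(-1/443969) = 379212/443969 - (-353 + (2 + I)**2)**2/443969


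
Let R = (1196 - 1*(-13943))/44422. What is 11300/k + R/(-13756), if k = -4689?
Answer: -6905151048371/2865302691048 ≈ -2.4099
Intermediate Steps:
R = 15139/44422 (R = (1196 + 13943)*(1/44422) = 15139*(1/44422) = 15139/44422 ≈ 0.34080)
11300/k + R/(-13756) = 11300/(-4689) + (15139/44422)/(-13756) = 11300*(-1/4689) + (15139/44422)*(-1/13756) = -11300/4689 - 15139/611069032 = -6905151048371/2865302691048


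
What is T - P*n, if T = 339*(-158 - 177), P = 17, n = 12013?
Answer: -317786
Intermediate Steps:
T = -113565 (T = 339*(-335) = -113565)
T - P*n = -113565 - 17*12013 = -113565 - 1*204221 = -113565 - 204221 = -317786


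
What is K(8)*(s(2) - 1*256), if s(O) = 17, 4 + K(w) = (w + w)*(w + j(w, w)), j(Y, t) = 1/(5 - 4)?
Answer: -33460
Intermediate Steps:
j(Y, t) = 1 (j(Y, t) = 1/1 = 1)
K(w) = -4 + 2*w*(1 + w) (K(w) = -4 + (w + w)*(w + 1) = -4 + (2*w)*(1 + w) = -4 + 2*w*(1 + w))
K(8)*(s(2) - 1*256) = (-4 + 2*8 + 2*8²)*(17 - 1*256) = (-4 + 16 + 2*64)*(17 - 256) = (-4 + 16 + 128)*(-239) = 140*(-239) = -33460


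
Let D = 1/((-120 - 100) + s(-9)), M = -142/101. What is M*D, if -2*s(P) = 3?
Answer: 284/44743 ≈ 0.0063474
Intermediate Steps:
M = -142/101 (M = -142*1/101 = -142/101 ≈ -1.4059)
s(P) = -3/2 (s(P) = -½*3 = -3/2)
D = -2/443 (D = 1/((-120 - 100) - 3/2) = 1/(-220 - 3/2) = 1/(-443/2) = -2/443 ≈ -0.0045147)
M*D = -142/101*(-2/443) = 284/44743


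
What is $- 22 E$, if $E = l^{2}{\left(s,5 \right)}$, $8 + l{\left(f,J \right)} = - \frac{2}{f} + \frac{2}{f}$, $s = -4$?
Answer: $-1408$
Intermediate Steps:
$l{\left(f,J \right)} = -8$ ($l{\left(f,J \right)} = -8 + \left(- \frac{2}{f} + \frac{2}{f}\right) = -8 + 0 = -8$)
$E = 64$ ($E = \left(-8\right)^{2} = 64$)
$- 22 E = \left(-22\right) 64 = -1408$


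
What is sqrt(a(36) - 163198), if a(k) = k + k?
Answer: I*sqrt(163126) ≈ 403.89*I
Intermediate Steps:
a(k) = 2*k
sqrt(a(36) - 163198) = sqrt(2*36 - 163198) = sqrt(72 - 163198) = sqrt(-163126) = I*sqrt(163126)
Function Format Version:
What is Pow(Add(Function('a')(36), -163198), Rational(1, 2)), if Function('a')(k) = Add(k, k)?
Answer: Mul(I, Pow(163126, Rational(1, 2))) ≈ Mul(403.89, I)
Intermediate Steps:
Function('a')(k) = Mul(2, k)
Pow(Add(Function('a')(36), -163198), Rational(1, 2)) = Pow(Add(Mul(2, 36), -163198), Rational(1, 2)) = Pow(Add(72, -163198), Rational(1, 2)) = Pow(-163126, Rational(1, 2)) = Mul(I, Pow(163126, Rational(1, 2)))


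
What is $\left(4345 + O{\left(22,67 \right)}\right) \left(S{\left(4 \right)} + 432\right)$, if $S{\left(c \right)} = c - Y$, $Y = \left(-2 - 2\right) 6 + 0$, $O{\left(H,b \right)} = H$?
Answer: $2008820$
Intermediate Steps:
$Y = -24$ ($Y = \left(-2 - 2\right) 6 + 0 = \left(-4\right) 6 + 0 = -24 + 0 = -24$)
$S{\left(c \right)} = 24 + c$ ($S{\left(c \right)} = c - -24 = c + 24 = 24 + c$)
$\left(4345 + O{\left(22,67 \right)}\right) \left(S{\left(4 \right)} + 432\right) = \left(4345 + 22\right) \left(\left(24 + 4\right) + 432\right) = 4367 \left(28 + 432\right) = 4367 \cdot 460 = 2008820$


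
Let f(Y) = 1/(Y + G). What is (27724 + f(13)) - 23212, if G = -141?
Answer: 577535/128 ≈ 4512.0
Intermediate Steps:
f(Y) = 1/(-141 + Y) (f(Y) = 1/(Y - 141) = 1/(-141 + Y))
(27724 + f(13)) - 23212 = (27724 + 1/(-141 + 13)) - 23212 = (27724 + 1/(-128)) - 23212 = (27724 - 1/128) - 23212 = 3548671/128 - 23212 = 577535/128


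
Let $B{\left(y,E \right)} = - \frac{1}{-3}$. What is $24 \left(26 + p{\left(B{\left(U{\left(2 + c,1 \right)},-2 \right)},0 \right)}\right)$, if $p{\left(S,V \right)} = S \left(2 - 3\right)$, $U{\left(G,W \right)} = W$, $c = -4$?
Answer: $616$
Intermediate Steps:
$B{\left(y,E \right)} = \frac{1}{3}$ ($B{\left(y,E \right)} = \left(-1\right) \left(- \frac{1}{3}\right) = \frac{1}{3}$)
$p{\left(S,V \right)} = - S$ ($p{\left(S,V \right)} = S \left(-1\right) = - S$)
$24 \left(26 + p{\left(B{\left(U{\left(2 + c,1 \right)},-2 \right)},0 \right)}\right) = 24 \left(26 - \frac{1}{3}\right) = 24 \cdot \frac{77}{3} = 616$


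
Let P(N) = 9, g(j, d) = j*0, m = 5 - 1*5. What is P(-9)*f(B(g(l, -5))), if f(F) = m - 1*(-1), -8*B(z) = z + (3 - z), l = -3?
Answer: 9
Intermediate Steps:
m = 0 (m = 5 - 5 = 0)
g(j, d) = 0
B(z) = -3/8 (B(z) = -(z + (3 - z))/8 = -1/8*3 = -3/8)
f(F) = 1 (f(F) = 0 - 1*(-1) = 0 + 1 = 1)
P(-9)*f(B(g(l, -5))) = 9*1 = 9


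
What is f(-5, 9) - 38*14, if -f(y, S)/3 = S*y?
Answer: -397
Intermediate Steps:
f(y, S) = -3*S*y
f(-5, 9) - 38*14 = -3*9*(-5) - 38*14 = 135 - 532 = -397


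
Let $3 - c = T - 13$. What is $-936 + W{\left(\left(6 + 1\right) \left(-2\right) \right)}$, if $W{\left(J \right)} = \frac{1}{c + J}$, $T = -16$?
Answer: $- \frac{16847}{18} \approx -935.94$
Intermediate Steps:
$c = 32$ ($c = 3 - \left(-16 - 13\right) = 3 - -29 = 3 + 29 = 32$)
$W{\left(J \right)} = \frac{1}{32 + J}$
$-936 + W{\left(\left(6 + 1\right) \left(-2\right) \right)} = -936 + \frac{1}{32 + \left(6 + 1\right) \left(-2\right)} = -936 + \frac{1}{32 + 7 \left(-2\right)} = -936 + \frac{1}{32 - 14} = -936 + \frac{1}{18} = - \frac{16847}{18}$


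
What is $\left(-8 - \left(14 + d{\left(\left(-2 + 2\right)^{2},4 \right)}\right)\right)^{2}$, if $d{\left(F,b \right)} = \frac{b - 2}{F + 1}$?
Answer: $576$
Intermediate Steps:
$d{\left(F,b \right)} = \frac{-2 + b}{1 + F}$
$\left(-8 - \left(14 + d{\left(\left(-2 + 2\right)^{2},4 \right)}\right)\right)^{2} = \left(-8 - \left(14 + \frac{-2 + 4}{1 + \left(-2 + 2\right)^{2}}\right)\right)^{2} = \left(-8 - \left(14 + \frac{1}{1 + 0^{2}} \cdot 2\right)\right)^{2} = \left(-8 - \left(14 + \frac{1}{1 + 0} \cdot 2\right)\right)^{2} = \left(-8 - \left(14 + 1^{-1} \cdot 2\right)\right)^{2} = \left(-8 - \left(14 + 1 \cdot 2\right)\right)^{2} = \left(-8 - 16\right)^{2} = \left(-24\right)^{2} = 576$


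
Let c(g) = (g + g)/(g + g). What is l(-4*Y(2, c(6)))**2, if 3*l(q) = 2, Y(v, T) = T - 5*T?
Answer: 4/9 ≈ 0.44444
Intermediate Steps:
c(g) = 1 (c(g) = (2*g)/((2*g)) = (2*g)*(1/(2*g)) = 1)
Y(v, T) = -4*T
l(q) = 2/3 (l(q) = (1/3)*2 = 2/3)
l(-4*Y(2, c(6)))**2 = (2/3)**2 = 4/9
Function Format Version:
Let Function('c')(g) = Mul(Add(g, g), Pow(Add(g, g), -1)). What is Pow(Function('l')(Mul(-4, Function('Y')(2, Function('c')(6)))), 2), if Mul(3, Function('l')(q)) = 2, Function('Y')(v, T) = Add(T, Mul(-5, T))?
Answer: Rational(4, 9) ≈ 0.44444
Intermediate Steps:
Function('c')(g) = 1 (Function('c')(g) = Mul(Mul(2, g), Pow(Mul(2, g), -1)) = Mul(Mul(2, g), Mul(Rational(1, 2), Pow(g, -1))) = 1)
Function('Y')(v, T) = Mul(-4, T)
Function('l')(q) = Rational(2, 3) (Function('l')(q) = Mul(Rational(1, 3), 2) = Rational(2, 3))
Pow(Function('l')(Mul(-4, Function('Y')(2, Function('c')(6)))), 2) = Pow(Rational(2, 3), 2) = Rational(4, 9)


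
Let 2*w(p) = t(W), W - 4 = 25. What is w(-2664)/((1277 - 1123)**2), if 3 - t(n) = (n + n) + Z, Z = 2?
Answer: -57/47432 ≈ -0.0012017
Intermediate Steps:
W = 29 (W = 4 + 25 = 29)
t(n) = 1 - 2*n (t(n) = 3 - ((n + n) + 2) = 3 - (2*n + 2) = 3 - (2 + 2*n) = 3 + (-2 - 2*n) = 1 - 2*n)
w(p) = -57/2 (w(p) = (1 - 2*29)/2 = (1 - 58)/2 = (1/2)*(-57) = -57/2)
w(-2664)/((1277 - 1123)**2) = -57/(2*(1277 - 1123)**2) = -57/(2*(154**2)) = -57/2/23716 = -57/2*1/23716 = -57/47432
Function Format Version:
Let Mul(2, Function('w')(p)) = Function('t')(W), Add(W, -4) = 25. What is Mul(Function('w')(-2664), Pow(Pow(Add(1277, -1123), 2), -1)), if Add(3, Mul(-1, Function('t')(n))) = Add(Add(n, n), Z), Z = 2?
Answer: Rational(-57, 47432) ≈ -0.0012017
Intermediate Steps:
W = 29 (W = Add(4, 25) = 29)
Function('t')(n) = Add(1, Mul(-2, n)) (Function('t')(n) = Add(3, Mul(-1, Add(Add(n, n), 2))) = Add(3, Mul(-1, Add(Mul(2, n), 2))) = Add(3, Mul(-1, Add(2, Mul(2, n)))) = Add(3, Add(-2, Mul(-2, n))) = Add(1, Mul(-2, n)))
Function('w')(p) = Rational(-57, 2) (Function('w')(p) = Mul(Rational(1, 2), Add(1, Mul(-2, 29))) = Mul(Rational(1, 2), Add(1, -58)) = Mul(Rational(1, 2), -57) = Rational(-57, 2))
Mul(Function('w')(-2664), Pow(Pow(Add(1277, -1123), 2), -1)) = Mul(Rational(-57, 2), Pow(Pow(Add(1277, -1123), 2), -1)) = Mul(Rational(-57, 2), Pow(Pow(154, 2), -1)) = Mul(Rational(-57, 2), Pow(23716, -1)) = Mul(Rational(-57, 2), Rational(1, 23716)) = Rational(-57, 47432)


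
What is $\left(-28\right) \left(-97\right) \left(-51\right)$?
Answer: $-138516$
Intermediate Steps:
$\left(-28\right) \left(-97\right) \left(-51\right) = 2716 \left(-51\right) = -138516$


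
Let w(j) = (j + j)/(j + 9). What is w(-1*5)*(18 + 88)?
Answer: -265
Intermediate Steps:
w(j) = 2*j/(9 + j) (w(j) = (2*j)/(9 + j) = 2*j/(9 + j))
w(-1*5)*(18 + 88) = (2*(-1*5)/(9 - 1*5))*(18 + 88) = (2*(-5)/(9 - 5))*106 = (2*(-5)/4)*106 = (2*(-5)*(1/4))*106 = -5/2*106 = -265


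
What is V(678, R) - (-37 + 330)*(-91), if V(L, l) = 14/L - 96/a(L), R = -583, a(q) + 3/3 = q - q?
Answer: 9071308/339 ≈ 26759.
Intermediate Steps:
a(q) = -1 (a(q) = -1 + (q - q) = -1 + 0 = -1)
V(L, l) = 96 + 14/L (V(L, l) = 14/L - 96/(-1) = 14/L - 96*(-1) = 14/L + 96 = 96 + 14/L)
V(678, R) - (-37 + 330)*(-91) = (96 + 14/678) - (-37 + 330)*(-91) = (96 + 14*(1/678)) - 293*(-91) = (96 + 7/339) - 1*(-26663) = 32551/339 + 26663 = 9071308/339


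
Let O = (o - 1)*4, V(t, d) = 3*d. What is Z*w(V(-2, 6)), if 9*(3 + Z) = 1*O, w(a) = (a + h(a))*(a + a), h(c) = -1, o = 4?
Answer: -1020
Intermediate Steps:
w(a) = 2*a*(-1 + a) (w(a) = (a - 1)*(a + a) = (-1 + a)*(2*a) = 2*a*(-1 + a))
O = 12 (O = (4 - 1)*4 = 3*4 = 12)
Z = -5/3 (Z = -3 + (1*12)/9 = -3 + (⅑)*12 = -3 + 4/3 = -5/3 ≈ -1.6667)
Z*w(V(-2, 6)) = -10*3*6*(-1 + 3*6)/3 = -10*18*(-1 + 18)/3 = -10*18*17/3 = -5/3*612 = -1020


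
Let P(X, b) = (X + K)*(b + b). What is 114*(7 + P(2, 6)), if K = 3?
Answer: 7638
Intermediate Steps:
P(X, b) = 2*b*(3 + X) (P(X, b) = (X + 3)*(b + b) = (3 + X)*(2*b) = 2*b*(3 + X))
114*(7 + P(2, 6)) = 114*(7 + 2*6*(3 + 2)) = 114*(7 + 2*6*5) = 114*(7 + 60) = 114*67 = 7638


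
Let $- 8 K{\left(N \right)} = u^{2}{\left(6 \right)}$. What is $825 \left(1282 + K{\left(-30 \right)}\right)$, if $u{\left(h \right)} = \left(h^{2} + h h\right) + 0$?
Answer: $523050$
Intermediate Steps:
$u{\left(h \right)} = 2 h^{2}$ ($u{\left(h \right)} = \left(h^{2} + h^{2}\right) + 0 = 2 h^{2} + 0 = 2 h^{2}$)
$K{\left(N \right)} = -648$ ($K{\left(N \right)} = - \frac{\left(2 \cdot 6^{2}\right)^{2}}{8} = - \frac{\left(2 \cdot 36\right)^{2}}{8} = - \frac{72^{2}}{8} = \left(- \frac{1}{8}\right) 5184 = -648$)
$825 \left(1282 + K{\left(-30 \right)}\right) = 825 \left(1282 - 648\right) = 825 \cdot 634 = 523050$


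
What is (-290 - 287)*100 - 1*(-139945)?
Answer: 82245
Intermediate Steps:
(-290 - 287)*100 - 1*(-139945) = -577*100 + 139945 = -57700 + 139945 = 82245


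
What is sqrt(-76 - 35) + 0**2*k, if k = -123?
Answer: I*sqrt(111) ≈ 10.536*I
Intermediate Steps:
sqrt(-76 - 35) + 0**2*k = sqrt(-76 - 35) + 0**2*(-123) = sqrt(-111) + 0*(-123) = I*sqrt(111) + 0 = I*sqrt(111)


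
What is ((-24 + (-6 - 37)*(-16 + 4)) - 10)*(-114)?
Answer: -54948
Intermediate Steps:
((-24 + (-6 - 37)*(-16 + 4)) - 10)*(-114) = ((-24 - 43*(-12)) - 10)*(-114) = ((-24 + 516) - 10)*(-114) = (492 - 10)*(-114) = 482*(-114) = -54948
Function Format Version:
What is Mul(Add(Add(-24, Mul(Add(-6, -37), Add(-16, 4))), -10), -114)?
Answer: -54948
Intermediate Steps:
Mul(Add(Add(-24, Mul(Add(-6, -37), Add(-16, 4))), -10), -114) = Mul(Add(Add(-24, Mul(-43, -12)), -10), -114) = Mul(Add(Add(-24, 516), -10), -114) = Mul(Add(492, -10), -114) = Mul(482, -114) = -54948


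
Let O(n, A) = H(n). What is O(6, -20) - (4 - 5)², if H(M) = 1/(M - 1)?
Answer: -⅘ ≈ -0.80000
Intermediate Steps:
H(M) = 1/(-1 + M)
O(n, A) = 1/(-1 + n)
O(6, -20) - (4 - 5)² = 1/(-1 + 6) - (4 - 5)² = 1/5 - 1*(-1)² = ⅕ - 1*1 = ⅕ - 1 = -⅘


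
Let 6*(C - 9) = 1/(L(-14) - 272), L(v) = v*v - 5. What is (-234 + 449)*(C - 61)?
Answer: -5433695/486 ≈ -11180.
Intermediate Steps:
L(v) = -5 + v**2 (L(v) = v**2 - 5 = -5 + v**2)
C = 4373/486 (C = 9 + 1/(6*((-5 + (-14)**2) - 272)) = 9 + 1/(6*((-5 + 196) - 272)) = 9 + 1/(6*(191 - 272)) = 9 + (1/6)/(-81) = 9 + (1/6)*(-1/81) = 9 - 1/486 = 4373/486 ≈ 8.9979)
(-234 + 449)*(C - 61) = (-234 + 449)*(4373/486 - 61) = 215*(-25273/486) = -5433695/486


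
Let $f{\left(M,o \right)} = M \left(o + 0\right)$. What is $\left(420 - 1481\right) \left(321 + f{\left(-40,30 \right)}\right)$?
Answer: $932619$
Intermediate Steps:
$f{\left(M,o \right)} = M o$
$\left(420 - 1481\right) \left(321 + f{\left(-40,30 \right)}\right) = \left(420 - 1481\right) \left(321 - 1200\right) = - 1061 \left(321 - 1200\right) = \left(-1061\right) \left(-879\right) = 932619$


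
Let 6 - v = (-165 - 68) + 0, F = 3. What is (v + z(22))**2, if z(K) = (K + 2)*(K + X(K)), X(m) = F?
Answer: 703921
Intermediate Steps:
X(m) = 3
z(K) = (2 + K)*(3 + K) (z(K) = (K + 2)*(K + 3) = (2 + K)*(3 + K))
v = 239 (v = 6 - ((-165 - 68) + 0) = 6 - (-233 + 0) = 6 - 1*(-233) = 6 + 233 = 239)
(v + z(22))**2 = (239 + (6 + 22**2 + 5*22))**2 = (239 + (6 + 484 + 110))**2 = (239 + 600)**2 = 839**2 = 703921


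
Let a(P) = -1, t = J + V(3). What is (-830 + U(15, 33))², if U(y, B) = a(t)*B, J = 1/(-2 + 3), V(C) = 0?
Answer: 744769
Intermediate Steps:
J = 1 (J = 1/1 = 1)
t = 1 (t = 1 + 0 = 1)
U(y, B) = -B
(-830 + U(15, 33))² = (-830 - 1*33)² = (-830 - 33)² = (-863)² = 744769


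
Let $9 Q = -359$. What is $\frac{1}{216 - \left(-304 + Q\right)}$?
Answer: $\frac{9}{5039} \approx 0.0017861$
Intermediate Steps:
$Q = - \frac{359}{9}$ ($Q = \frac{1}{9} \left(-359\right) = - \frac{359}{9} \approx -39.889$)
$\frac{1}{216 - \left(-304 + Q\right)} = \frac{1}{216 + \left(304 - - \frac{359}{9}\right)} = \frac{1}{216 + \left(304 + \frac{359}{9}\right)} = \frac{1}{216 + \frac{3095}{9}} = \frac{1}{\frac{5039}{9}} = \frac{9}{5039}$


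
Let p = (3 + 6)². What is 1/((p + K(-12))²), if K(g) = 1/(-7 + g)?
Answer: 361/2365444 ≈ 0.00015261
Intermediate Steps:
p = 81 (p = 9² = 81)
1/((p + K(-12))²) = 1/((81 + 1/(-7 - 12))²) = 1/((81 + 1/(-19))²) = 1/((81 - 1/19)²) = 1/((1538/19)²) = 1/(2365444/361) = 361/2365444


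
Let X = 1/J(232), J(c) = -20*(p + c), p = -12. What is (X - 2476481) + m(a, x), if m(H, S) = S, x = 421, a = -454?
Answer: -10894664001/4400 ≈ -2.4761e+6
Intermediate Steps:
J(c) = 240 - 20*c (J(c) = -20*(-12 + c) = 240 - 20*c)
X = -1/4400 (X = 1/(240 - 20*232) = 1/(240 - 4640) = 1/(-4400) = -1/4400 ≈ -0.00022727)
(X - 2476481) + m(a, x) = (-1/4400 - 2476481) + 421 = -10896516401/4400 + 421 = -10894664001/4400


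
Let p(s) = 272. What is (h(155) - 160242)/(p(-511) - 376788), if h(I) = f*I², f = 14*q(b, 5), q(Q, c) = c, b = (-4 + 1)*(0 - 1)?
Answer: -380377/94129 ≈ -4.0410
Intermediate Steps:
b = 3 (b = -3*(-1) = 3)
f = 70 (f = 14*5 = 70)
h(I) = 70*I²
(h(155) - 160242)/(p(-511) - 376788) = (70*155² - 160242)/(272 - 376788) = (70*24025 - 160242)/(-376516) = (1681750 - 160242)*(-1/376516) = 1521508*(-1/376516) = -380377/94129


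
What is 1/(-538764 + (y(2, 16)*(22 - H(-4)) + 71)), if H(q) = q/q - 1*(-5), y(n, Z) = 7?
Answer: -1/538581 ≈ -1.8567e-6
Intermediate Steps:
H(q) = 6 (H(q) = 1 + 5 = 6)
1/(-538764 + (y(2, 16)*(22 - H(-4)) + 71)) = 1/(-538764 + (7*(22 - 1*6) + 71)) = 1/(-538764 + (7*(22 - 6) + 71)) = 1/(-538764 + (7*16 + 71)) = 1/(-538764 + (112 + 71)) = 1/(-538764 + 183) = 1/(-538581) = -1/538581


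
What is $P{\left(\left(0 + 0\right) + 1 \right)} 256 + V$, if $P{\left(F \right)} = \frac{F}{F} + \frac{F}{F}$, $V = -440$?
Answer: $72$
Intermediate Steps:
$P{\left(F \right)} = 2$ ($P{\left(F \right)} = 1 + 1 = 2$)
$P{\left(\left(0 + 0\right) + 1 \right)} 256 + V = 2 \cdot 256 - 440 = 512 - 440 = 72$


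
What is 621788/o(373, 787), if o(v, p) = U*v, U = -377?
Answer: -621788/140621 ≈ -4.4217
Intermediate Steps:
o(v, p) = -377*v
621788/o(373, 787) = 621788/((-377*373)) = 621788/(-140621) = 621788*(-1/140621) = -621788/140621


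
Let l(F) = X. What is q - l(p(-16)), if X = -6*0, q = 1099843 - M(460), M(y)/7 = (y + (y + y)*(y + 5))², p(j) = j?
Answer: -1283845293357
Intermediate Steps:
M(y) = 7*(y + 2*y*(5 + y))² (M(y) = 7*(y + (y + y)*(y + 5))² = 7*(y + (2*y)*(5 + y))² = 7*(y + 2*y*(5 + y))²)
q = -1283845293357 (q = 1099843 - 7*460²*(11 + 2*460)² = 1099843 - 7*211600*(11 + 920)² = 1099843 - 7*211600*931² = 1099843 - 7*211600*866761 = 1099843 - 1*1283846393200 = 1099843 - 1283846393200 = -1283845293357)
X = 0
l(F) = 0
q - l(p(-16)) = -1283845293357 - 1*0 = -1283845293357 + 0 = -1283845293357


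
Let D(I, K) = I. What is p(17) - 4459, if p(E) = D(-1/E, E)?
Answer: -75804/17 ≈ -4459.1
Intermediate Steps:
p(E) = -1/E
p(17) - 4459 = -1/17 - 4459 = -75804/17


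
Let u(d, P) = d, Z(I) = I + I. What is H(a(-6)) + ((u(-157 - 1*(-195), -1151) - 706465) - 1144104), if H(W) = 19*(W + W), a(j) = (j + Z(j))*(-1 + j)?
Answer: -1845743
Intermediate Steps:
Z(I) = 2*I
a(j) = 3*j*(-1 + j) (a(j) = (j + 2*j)*(-1 + j) = (3*j)*(-1 + j) = 3*j*(-1 + j))
H(W) = 38*W (H(W) = 19*(2*W) = 38*W)
H(a(-6)) + ((u(-157 - 1*(-195), -1151) - 706465) - 1144104) = 38*(3*(-6)*(-1 - 6)) + (((-157 - 1*(-195)) - 706465) - 1144104) = 38*(3*(-6)*(-7)) + (((-157 + 195) - 706465) - 1144104) = 38*126 + ((38 - 706465) - 1144104) = 4788 + (-706427 - 1144104) = 4788 - 1850531 = -1845743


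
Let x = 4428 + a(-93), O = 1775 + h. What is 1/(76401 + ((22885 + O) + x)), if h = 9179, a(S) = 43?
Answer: 1/114711 ≈ 8.7176e-6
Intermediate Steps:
O = 10954 (O = 1775 + 9179 = 10954)
x = 4471 (x = 4428 + 43 = 4471)
1/(76401 + ((22885 + O) + x)) = 1/(76401 + ((22885 + 10954) + 4471)) = 1/(76401 + (33839 + 4471)) = 1/(76401 + 38310) = 1/114711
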